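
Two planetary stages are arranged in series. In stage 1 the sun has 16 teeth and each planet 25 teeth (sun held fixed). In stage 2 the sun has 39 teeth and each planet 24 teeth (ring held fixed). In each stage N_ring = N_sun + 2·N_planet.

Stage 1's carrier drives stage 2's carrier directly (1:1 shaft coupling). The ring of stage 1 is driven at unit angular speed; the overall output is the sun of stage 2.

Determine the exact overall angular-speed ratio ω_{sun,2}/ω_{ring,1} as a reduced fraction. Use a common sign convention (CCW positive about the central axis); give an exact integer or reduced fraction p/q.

1386/533

Stage 1: N_ring = 16 + 2·25 = 66
Stage 1: 16(ω_s−ω_c) = −66(ω_r−ω_c),  ω_s=0, ω_r=1
Stage 1: 16(0−ω_c) = −66(1−ω_c)  ⇒  82ω_c = 66  ⇒  ω_c = 33/41
  ⇒ ω_c¹/ω_r¹ = 33/41
Stage 2: N_ring = 39 + 2·24 = 87
Stage 2: 39(ω_s−ω_c) = −87(ω_r−ω_c),  ω_r=0, ω_c=1
Stage 2: ω_s = 1 − (87/39)(0−1) = 42/13
  ⇒ ω_s²/ω_c² = 42/13
Coupling ω_c² = ω_c¹ ⇒ overall = 33/41 × 42/13 = 1386/533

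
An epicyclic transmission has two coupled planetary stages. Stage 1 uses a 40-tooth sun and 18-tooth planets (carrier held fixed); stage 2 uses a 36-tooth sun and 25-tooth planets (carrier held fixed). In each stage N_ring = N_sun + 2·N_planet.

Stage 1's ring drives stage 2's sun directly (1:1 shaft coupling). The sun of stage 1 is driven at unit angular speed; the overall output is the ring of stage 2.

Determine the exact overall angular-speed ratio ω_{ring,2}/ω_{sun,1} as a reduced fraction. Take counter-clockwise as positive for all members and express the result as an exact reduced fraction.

Stage 1: N_ring = 40 + 2·18 = 76
Stage 1: 40(ω_s−ω_c) = −76(ω_r−ω_c),  ω_c=0, ω_s=1
Stage 1: ω_r = 0 − (40/76)(1−0) = -10/19
  ⇒ ω_r¹/ω_s¹ = -10/19
Stage 2: N_ring = 36 + 2·25 = 86
Stage 2: 36(ω_s−ω_c) = −86(ω_r−ω_c),  ω_c=0, ω_s=1
Stage 2: ω_r = 0 − (36/86)(1−0) = -18/43
  ⇒ ω_r²/ω_s² = -18/43
Coupling ω_s² = ω_r¹ ⇒ overall = -10/19 × -18/43 = 180/817

180/817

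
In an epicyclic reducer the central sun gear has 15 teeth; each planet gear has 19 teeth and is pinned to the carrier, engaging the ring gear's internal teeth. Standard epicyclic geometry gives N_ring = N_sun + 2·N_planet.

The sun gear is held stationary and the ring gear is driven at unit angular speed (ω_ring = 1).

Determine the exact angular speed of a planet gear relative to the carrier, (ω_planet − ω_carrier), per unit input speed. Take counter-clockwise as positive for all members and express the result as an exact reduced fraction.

N_ring = 15 + 2·19 = 53
15(ω_s−ω_c) = −53(ω_r−ω_c),  ω_s=0, ω_r=1
15(0−ω_c) = −53(1−ω_c)  ⇒  68ω_c = 53  ⇒  ω_c = 53/68
sun–planet: 15·(0−53/68) = −19·(ω_p−ω_c)  ⇒  ω_p−ω_c = −(15/19)·(-53/68) = 795/1292

795/1292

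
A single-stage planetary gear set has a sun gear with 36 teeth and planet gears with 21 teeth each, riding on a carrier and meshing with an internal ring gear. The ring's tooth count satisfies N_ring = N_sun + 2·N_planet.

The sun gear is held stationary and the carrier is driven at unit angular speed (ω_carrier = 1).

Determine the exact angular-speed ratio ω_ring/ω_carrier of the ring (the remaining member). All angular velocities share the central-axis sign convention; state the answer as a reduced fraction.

N_ring = 36 + 2·21 = 78
36(ω_s−ω_c) = −78(ω_r−ω_c),  ω_s=0, ω_c=1
ω_r = 1 − (36/78)(0−1) = 19/13
ω_r/ω_c = 19/13

19/13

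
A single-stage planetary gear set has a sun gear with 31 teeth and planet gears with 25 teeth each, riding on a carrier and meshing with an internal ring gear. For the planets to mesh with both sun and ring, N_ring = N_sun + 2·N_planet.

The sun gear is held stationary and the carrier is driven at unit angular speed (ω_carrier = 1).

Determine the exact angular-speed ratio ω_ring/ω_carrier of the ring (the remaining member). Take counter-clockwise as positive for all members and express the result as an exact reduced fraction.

112/81

N_ring = 31 + 2·25 = 81
31(ω_s−ω_c) = −81(ω_r−ω_c),  ω_s=0, ω_c=1
ω_r = 1 − (31/81)(0−1) = 112/81
ω_r/ω_c = 112/81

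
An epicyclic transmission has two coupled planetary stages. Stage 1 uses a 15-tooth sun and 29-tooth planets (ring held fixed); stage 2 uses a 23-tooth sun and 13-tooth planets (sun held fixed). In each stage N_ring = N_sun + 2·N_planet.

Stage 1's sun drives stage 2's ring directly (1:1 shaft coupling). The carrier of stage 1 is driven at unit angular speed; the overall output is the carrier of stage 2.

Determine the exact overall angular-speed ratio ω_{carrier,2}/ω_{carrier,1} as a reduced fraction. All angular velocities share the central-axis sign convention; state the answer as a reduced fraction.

Stage 1: N_ring = 15 + 2·29 = 73
Stage 1: 15(ω_s−ω_c) = −73(ω_r−ω_c),  ω_r=0, ω_c=1
Stage 1: ω_s = 1 − (73/15)(0−1) = 88/15
  ⇒ ω_s¹/ω_c¹ = 88/15
Stage 2: N_ring = 23 + 2·13 = 49
Stage 2: 23(ω_s−ω_c) = −49(ω_r−ω_c),  ω_s=0, ω_r=1
Stage 2: 23(0−ω_c) = −49(1−ω_c)  ⇒  72ω_c = 49  ⇒  ω_c = 49/72
  ⇒ ω_c²/ω_r² = 49/72
Coupling ω_r² = ω_s¹ ⇒ overall = 88/15 × 49/72 = 539/135

539/135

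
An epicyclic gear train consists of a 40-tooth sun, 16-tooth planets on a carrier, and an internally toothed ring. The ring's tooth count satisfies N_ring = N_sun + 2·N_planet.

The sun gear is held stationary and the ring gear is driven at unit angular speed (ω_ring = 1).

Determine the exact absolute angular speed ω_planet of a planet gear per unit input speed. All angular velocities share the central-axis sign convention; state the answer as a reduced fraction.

N_ring = 40 + 2·16 = 72
40(ω_s−ω_c) = −72(ω_r−ω_c),  ω_s=0, ω_r=1
40(0−ω_c) = −72(1−ω_c)  ⇒  112ω_c = 72  ⇒  ω_c = 9/14
sun–planet: 40·(0−9/14) = −16·(ω_p−ω_c)  ⇒  ω_p−ω_c = −(40/16)·(-9/14) = 45/28
ω_p = 9/14 + 45/28 = 9/4

9/4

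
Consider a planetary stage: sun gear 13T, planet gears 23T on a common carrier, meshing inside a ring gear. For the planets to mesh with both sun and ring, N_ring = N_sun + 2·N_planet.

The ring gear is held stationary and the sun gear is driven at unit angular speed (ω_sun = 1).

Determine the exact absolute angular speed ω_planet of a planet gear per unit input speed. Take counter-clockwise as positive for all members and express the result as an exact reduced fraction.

-13/46

N_ring = 13 + 2·23 = 59
13(ω_s−ω_c) = −59(ω_r−ω_c),  ω_r=0, ω_s=1
13(1−ω_c) = −59(0−ω_c)  ⇒  72ω_c = 13  ⇒  ω_c = 13/72
sun–planet: 13·(1−13/72) = −23·(ω_p−ω_c)  ⇒  ω_p−ω_c = −(13/23)·(59/72) = -767/1656
ω_p = 13/72 − 767/1656 = -13/46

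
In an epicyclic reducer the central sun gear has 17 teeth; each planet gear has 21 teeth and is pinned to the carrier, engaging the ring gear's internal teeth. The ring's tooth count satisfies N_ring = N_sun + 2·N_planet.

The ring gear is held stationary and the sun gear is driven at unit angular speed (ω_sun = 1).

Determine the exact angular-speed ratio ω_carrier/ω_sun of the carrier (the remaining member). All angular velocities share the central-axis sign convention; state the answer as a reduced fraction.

17/76

N_ring = 17 + 2·21 = 59
17(ω_s−ω_c) = −59(ω_r−ω_c),  ω_r=0, ω_s=1
17(1−ω_c) = −59(0−ω_c)  ⇒  76ω_c = 17  ⇒  ω_c = 17/76
ω_c/ω_s = 17/76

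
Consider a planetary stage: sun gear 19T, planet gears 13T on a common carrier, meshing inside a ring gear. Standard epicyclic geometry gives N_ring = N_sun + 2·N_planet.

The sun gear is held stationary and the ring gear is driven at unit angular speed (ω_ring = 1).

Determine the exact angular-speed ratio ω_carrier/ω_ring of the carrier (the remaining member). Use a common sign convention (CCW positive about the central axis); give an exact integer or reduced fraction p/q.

45/64

N_ring = 19 + 2·13 = 45
19(ω_s−ω_c) = −45(ω_r−ω_c),  ω_s=0, ω_r=1
19(0−ω_c) = −45(1−ω_c)  ⇒  64ω_c = 45  ⇒  ω_c = 45/64
ω_c/ω_r = 45/64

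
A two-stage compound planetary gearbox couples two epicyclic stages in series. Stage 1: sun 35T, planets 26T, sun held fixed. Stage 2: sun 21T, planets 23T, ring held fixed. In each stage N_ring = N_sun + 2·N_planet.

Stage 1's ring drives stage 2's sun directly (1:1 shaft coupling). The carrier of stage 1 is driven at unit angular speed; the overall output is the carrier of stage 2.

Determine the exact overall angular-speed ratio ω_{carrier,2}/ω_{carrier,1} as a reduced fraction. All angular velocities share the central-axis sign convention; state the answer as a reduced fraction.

427/1276

Stage 1: N_ring = 35 + 2·26 = 87
Stage 1: 35(ω_s−ω_c) = −87(ω_r−ω_c),  ω_s=0, ω_c=1
Stage 1: ω_r = 1 − (35/87)(0−1) = 122/87
  ⇒ ω_r¹/ω_c¹ = 122/87
Stage 2: N_ring = 21 + 2·23 = 67
Stage 2: 21(ω_s−ω_c) = −67(ω_r−ω_c),  ω_r=0, ω_s=1
Stage 2: 21(1−ω_c) = −67(0−ω_c)  ⇒  88ω_c = 21  ⇒  ω_c = 21/88
  ⇒ ω_c²/ω_s² = 21/88
Coupling ω_s² = ω_r¹ ⇒ overall = 122/87 × 21/88 = 427/1276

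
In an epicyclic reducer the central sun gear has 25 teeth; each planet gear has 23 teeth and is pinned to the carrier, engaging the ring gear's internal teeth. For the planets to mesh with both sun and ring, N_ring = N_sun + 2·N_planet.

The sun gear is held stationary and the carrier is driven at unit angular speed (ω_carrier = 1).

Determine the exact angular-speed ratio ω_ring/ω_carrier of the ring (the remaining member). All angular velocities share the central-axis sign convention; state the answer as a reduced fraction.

96/71

N_ring = 25 + 2·23 = 71
25(ω_s−ω_c) = −71(ω_r−ω_c),  ω_s=0, ω_c=1
ω_r = 1 − (25/71)(0−1) = 96/71
ω_r/ω_c = 96/71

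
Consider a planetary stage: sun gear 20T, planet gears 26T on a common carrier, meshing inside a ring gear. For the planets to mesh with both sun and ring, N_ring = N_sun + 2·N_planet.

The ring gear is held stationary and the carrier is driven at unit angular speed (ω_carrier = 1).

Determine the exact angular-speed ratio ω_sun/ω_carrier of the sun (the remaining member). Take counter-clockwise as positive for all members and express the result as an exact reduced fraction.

23/5

N_ring = 20 + 2·26 = 72
20(ω_s−ω_c) = −72(ω_r−ω_c),  ω_r=0, ω_c=1
ω_s = 1 − (72/20)(0−1) = 23/5
ω_s/ω_c = 23/5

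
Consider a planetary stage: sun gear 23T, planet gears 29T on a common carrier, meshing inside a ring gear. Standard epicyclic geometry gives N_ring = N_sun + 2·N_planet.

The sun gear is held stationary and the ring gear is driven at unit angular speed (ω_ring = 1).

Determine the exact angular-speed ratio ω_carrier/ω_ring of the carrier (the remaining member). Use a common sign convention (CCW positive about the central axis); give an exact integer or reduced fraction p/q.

N_ring = 23 + 2·29 = 81
23(ω_s−ω_c) = −81(ω_r−ω_c),  ω_s=0, ω_r=1
23(0−ω_c) = −81(1−ω_c)  ⇒  104ω_c = 81  ⇒  ω_c = 81/104
ω_c/ω_r = 81/104

81/104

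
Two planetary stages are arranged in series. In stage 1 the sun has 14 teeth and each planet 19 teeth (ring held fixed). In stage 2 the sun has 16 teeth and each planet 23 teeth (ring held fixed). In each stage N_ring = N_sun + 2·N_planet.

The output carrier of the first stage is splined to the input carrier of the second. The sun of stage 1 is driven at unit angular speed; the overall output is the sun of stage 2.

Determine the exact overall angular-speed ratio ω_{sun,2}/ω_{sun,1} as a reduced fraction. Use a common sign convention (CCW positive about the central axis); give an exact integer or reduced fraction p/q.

Stage 1: N_ring = 14 + 2·19 = 52
Stage 1: 14(ω_s−ω_c) = −52(ω_r−ω_c),  ω_r=0, ω_s=1
Stage 1: 14(1−ω_c) = −52(0−ω_c)  ⇒  66ω_c = 14  ⇒  ω_c = 7/33
  ⇒ ω_c¹/ω_s¹ = 7/33
Stage 2: N_ring = 16 + 2·23 = 62
Stage 2: 16(ω_s−ω_c) = −62(ω_r−ω_c),  ω_r=0, ω_c=1
Stage 2: ω_s = 1 − (62/16)(0−1) = 39/8
  ⇒ ω_s²/ω_c² = 39/8
Coupling ω_c² = ω_c¹ ⇒ overall = 7/33 × 39/8 = 91/88

91/88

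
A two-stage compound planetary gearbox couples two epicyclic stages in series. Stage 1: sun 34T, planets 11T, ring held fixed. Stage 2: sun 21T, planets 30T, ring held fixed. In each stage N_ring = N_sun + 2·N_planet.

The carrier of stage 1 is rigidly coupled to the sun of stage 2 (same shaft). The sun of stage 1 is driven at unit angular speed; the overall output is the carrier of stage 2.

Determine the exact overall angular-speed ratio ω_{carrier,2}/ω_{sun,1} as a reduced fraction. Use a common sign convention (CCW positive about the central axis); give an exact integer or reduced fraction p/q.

7/90

Stage 1: N_ring = 34 + 2·11 = 56
Stage 1: 34(ω_s−ω_c) = −56(ω_r−ω_c),  ω_r=0, ω_s=1
Stage 1: 34(1−ω_c) = −56(0−ω_c)  ⇒  90ω_c = 34  ⇒  ω_c = 17/45
  ⇒ ω_c¹/ω_s¹ = 17/45
Stage 2: N_ring = 21 + 2·30 = 81
Stage 2: 21(ω_s−ω_c) = −81(ω_r−ω_c),  ω_r=0, ω_s=1
Stage 2: 21(1−ω_c) = −81(0−ω_c)  ⇒  102ω_c = 21  ⇒  ω_c = 7/34
  ⇒ ω_c²/ω_s² = 7/34
Coupling ω_s² = ω_c¹ ⇒ overall = 17/45 × 7/34 = 7/90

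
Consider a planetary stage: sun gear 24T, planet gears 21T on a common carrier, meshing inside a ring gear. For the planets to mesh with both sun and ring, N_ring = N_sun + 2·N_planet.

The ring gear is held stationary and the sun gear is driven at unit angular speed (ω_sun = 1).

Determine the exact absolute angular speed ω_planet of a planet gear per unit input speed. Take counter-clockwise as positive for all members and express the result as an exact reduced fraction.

-4/7

N_ring = 24 + 2·21 = 66
24(ω_s−ω_c) = −66(ω_r−ω_c),  ω_r=0, ω_s=1
24(1−ω_c) = −66(0−ω_c)  ⇒  90ω_c = 24  ⇒  ω_c = 4/15
sun–planet: 24·(1−4/15) = −21·(ω_p−ω_c)  ⇒  ω_p−ω_c = −(24/21)·(11/15) = -88/105
ω_p = 4/15 − 88/105 = -4/7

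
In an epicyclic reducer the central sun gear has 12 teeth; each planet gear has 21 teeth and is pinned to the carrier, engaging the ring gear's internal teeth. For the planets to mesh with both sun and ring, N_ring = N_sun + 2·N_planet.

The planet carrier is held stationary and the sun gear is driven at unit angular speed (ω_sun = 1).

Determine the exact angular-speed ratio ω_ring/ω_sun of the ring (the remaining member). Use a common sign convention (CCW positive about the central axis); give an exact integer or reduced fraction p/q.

-2/9

N_ring = 12 + 2·21 = 54
12(ω_s−ω_c) = −54(ω_r−ω_c),  ω_c=0, ω_s=1
ω_r = 0 − (12/54)(1−0) = -2/9
ω_r/ω_s = -2/9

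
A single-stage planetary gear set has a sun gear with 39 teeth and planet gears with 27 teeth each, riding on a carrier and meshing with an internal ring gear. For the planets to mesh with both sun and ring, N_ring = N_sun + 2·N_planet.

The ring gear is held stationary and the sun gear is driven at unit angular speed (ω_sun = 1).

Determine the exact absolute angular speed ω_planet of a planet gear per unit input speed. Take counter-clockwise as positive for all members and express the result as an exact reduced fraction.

-13/18

N_ring = 39 + 2·27 = 93
39(ω_s−ω_c) = −93(ω_r−ω_c),  ω_r=0, ω_s=1
39(1−ω_c) = −93(0−ω_c)  ⇒  132ω_c = 39  ⇒  ω_c = 13/44
sun–planet: 39·(1−13/44) = −27·(ω_p−ω_c)  ⇒  ω_p−ω_c = −(39/27)·(31/44) = -403/396
ω_p = 13/44 − 403/396 = -13/18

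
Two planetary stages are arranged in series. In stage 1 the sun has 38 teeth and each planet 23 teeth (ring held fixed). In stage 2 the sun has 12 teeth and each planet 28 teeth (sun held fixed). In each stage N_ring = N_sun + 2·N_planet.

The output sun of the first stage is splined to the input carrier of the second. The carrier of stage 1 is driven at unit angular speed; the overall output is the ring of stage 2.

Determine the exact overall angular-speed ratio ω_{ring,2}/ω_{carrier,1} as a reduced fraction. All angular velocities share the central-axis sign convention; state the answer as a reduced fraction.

1220/323

Stage 1: N_ring = 38 + 2·23 = 84
Stage 1: 38(ω_s−ω_c) = −84(ω_r−ω_c),  ω_r=0, ω_c=1
Stage 1: ω_s = 1 − (84/38)(0−1) = 61/19
  ⇒ ω_s¹/ω_c¹ = 61/19
Stage 2: N_ring = 12 + 2·28 = 68
Stage 2: 12(ω_s−ω_c) = −68(ω_r−ω_c),  ω_s=0, ω_c=1
Stage 2: ω_r = 1 − (12/68)(0−1) = 20/17
  ⇒ ω_r²/ω_c² = 20/17
Coupling ω_c² = ω_s¹ ⇒ overall = 61/19 × 20/17 = 1220/323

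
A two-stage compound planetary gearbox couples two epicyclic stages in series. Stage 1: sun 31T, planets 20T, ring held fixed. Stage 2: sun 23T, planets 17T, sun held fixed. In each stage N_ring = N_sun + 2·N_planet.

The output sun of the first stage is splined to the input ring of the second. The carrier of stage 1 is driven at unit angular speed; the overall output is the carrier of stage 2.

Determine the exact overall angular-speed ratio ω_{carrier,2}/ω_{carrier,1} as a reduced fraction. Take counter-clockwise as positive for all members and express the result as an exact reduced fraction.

Stage 1: N_ring = 31 + 2·20 = 71
Stage 1: 31(ω_s−ω_c) = −71(ω_r−ω_c),  ω_r=0, ω_c=1
Stage 1: ω_s = 1 − (71/31)(0−1) = 102/31
  ⇒ ω_s¹/ω_c¹ = 102/31
Stage 2: N_ring = 23 + 2·17 = 57
Stage 2: 23(ω_s−ω_c) = −57(ω_r−ω_c),  ω_s=0, ω_r=1
Stage 2: 23(0−ω_c) = −57(1−ω_c)  ⇒  80ω_c = 57  ⇒  ω_c = 57/80
  ⇒ ω_c²/ω_r² = 57/80
Coupling ω_r² = ω_s¹ ⇒ overall = 102/31 × 57/80 = 2907/1240

2907/1240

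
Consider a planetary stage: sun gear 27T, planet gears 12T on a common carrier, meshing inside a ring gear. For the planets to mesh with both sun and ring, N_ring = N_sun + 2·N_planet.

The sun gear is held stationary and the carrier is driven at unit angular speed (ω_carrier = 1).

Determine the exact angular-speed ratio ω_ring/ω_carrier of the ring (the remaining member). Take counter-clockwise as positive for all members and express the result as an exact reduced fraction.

26/17

N_ring = 27 + 2·12 = 51
27(ω_s−ω_c) = −51(ω_r−ω_c),  ω_s=0, ω_c=1
ω_r = 1 − (27/51)(0−1) = 26/17
ω_r/ω_c = 26/17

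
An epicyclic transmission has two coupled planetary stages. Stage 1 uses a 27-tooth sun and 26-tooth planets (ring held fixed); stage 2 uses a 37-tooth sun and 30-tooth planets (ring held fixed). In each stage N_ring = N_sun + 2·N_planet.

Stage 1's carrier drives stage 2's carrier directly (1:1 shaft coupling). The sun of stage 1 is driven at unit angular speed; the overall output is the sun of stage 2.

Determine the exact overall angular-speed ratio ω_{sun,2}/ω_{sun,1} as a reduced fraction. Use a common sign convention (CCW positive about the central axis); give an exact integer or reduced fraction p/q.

1809/1961

Stage 1: N_ring = 27 + 2·26 = 79
Stage 1: 27(ω_s−ω_c) = −79(ω_r−ω_c),  ω_r=0, ω_s=1
Stage 1: 27(1−ω_c) = −79(0−ω_c)  ⇒  106ω_c = 27  ⇒  ω_c = 27/106
  ⇒ ω_c¹/ω_s¹ = 27/106
Stage 2: N_ring = 37 + 2·30 = 97
Stage 2: 37(ω_s−ω_c) = −97(ω_r−ω_c),  ω_r=0, ω_c=1
Stage 2: ω_s = 1 − (97/37)(0−1) = 134/37
  ⇒ ω_s²/ω_c² = 134/37
Coupling ω_c² = ω_c¹ ⇒ overall = 27/106 × 134/37 = 1809/1961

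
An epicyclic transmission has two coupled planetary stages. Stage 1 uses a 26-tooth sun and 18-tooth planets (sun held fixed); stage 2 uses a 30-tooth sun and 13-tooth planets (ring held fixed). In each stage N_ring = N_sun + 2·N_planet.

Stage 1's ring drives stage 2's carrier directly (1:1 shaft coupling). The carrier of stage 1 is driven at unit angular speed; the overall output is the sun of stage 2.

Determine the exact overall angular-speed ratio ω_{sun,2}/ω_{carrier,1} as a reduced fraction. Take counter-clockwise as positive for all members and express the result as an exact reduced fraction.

Stage 1: N_ring = 26 + 2·18 = 62
Stage 1: 26(ω_s−ω_c) = −62(ω_r−ω_c),  ω_s=0, ω_c=1
Stage 1: ω_r = 1 − (26/62)(0−1) = 44/31
  ⇒ ω_r¹/ω_c¹ = 44/31
Stage 2: N_ring = 30 + 2·13 = 56
Stage 2: 30(ω_s−ω_c) = −56(ω_r−ω_c),  ω_r=0, ω_c=1
Stage 2: ω_s = 1 − (56/30)(0−1) = 43/15
  ⇒ ω_s²/ω_c² = 43/15
Coupling ω_c² = ω_r¹ ⇒ overall = 44/31 × 43/15 = 1892/465

1892/465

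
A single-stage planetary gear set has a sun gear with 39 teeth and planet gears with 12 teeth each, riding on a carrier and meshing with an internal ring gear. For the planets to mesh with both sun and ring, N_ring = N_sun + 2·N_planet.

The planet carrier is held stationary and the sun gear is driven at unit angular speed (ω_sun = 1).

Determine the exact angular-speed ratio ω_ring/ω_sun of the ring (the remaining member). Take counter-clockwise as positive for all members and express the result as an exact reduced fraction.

N_ring = 39 + 2·12 = 63
39(ω_s−ω_c) = −63(ω_r−ω_c),  ω_c=0, ω_s=1
ω_r = 0 − (39/63)(1−0) = -13/21
ω_r/ω_s = -13/21

-13/21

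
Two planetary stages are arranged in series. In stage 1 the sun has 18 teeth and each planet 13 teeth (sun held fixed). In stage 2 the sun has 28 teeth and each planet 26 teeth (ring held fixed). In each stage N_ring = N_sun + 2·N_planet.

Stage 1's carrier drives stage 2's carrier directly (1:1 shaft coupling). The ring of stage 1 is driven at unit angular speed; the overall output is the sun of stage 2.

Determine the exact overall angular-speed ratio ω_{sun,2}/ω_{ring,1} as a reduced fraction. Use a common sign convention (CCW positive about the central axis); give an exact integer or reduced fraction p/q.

Stage 1: N_ring = 18 + 2·13 = 44
Stage 1: 18(ω_s−ω_c) = −44(ω_r−ω_c),  ω_s=0, ω_r=1
Stage 1: 18(0−ω_c) = −44(1−ω_c)  ⇒  62ω_c = 44  ⇒  ω_c = 22/31
  ⇒ ω_c¹/ω_r¹ = 22/31
Stage 2: N_ring = 28 + 2·26 = 80
Stage 2: 28(ω_s−ω_c) = −80(ω_r−ω_c),  ω_r=0, ω_c=1
Stage 2: ω_s = 1 − (80/28)(0−1) = 27/7
  ⇒ ω_s²/ω_c² = 27/7
Coupling ω_c² = ω_c¹ ⇒ overall = 22/31 × 27/7 = 594/217

594/217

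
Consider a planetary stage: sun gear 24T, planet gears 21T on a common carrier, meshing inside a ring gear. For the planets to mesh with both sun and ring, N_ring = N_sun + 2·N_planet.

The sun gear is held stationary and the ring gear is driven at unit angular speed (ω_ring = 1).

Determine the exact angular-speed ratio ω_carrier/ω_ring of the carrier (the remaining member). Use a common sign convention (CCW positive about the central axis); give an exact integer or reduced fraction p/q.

N_ring = 24 + 2·21 = 66
24(ω_s−ω_c) = −66(ω_r−ω_c),  ω_s=0, ω_r=1
24(0−ω_c) = −66(1−ω_c)  ⇒  90ω_c = 66  ⇒  ω_c = 11/15
ω_c/ω_r = 11/15

11/15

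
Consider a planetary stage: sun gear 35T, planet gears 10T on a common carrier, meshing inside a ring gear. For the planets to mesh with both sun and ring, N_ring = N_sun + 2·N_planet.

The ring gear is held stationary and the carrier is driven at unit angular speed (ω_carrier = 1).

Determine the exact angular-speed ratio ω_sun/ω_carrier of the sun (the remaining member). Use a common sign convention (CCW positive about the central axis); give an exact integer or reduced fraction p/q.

N_ring = 35 + 2·10 = 55
35(ω_s−ω_c) = −55(ω_r−ω_c),  ω_r=0, ω_c=1
ω_s = 1 − (55/35)(0−1) = 18/7
ω_s/ω_c = 18/7

18/7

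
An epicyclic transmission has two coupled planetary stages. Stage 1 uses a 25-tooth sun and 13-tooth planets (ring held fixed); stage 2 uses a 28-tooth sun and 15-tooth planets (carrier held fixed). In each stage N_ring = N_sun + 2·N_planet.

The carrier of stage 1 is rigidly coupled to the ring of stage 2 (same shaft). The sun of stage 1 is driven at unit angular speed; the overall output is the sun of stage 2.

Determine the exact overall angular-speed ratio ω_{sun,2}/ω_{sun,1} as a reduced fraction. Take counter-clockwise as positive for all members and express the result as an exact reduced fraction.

-725/1064

Stage 1: N_ring = 25 + 2·13 = 51
Stage 1: 25(ω_s−ω_c) = −51(ω_r−ω_c),  ω_r=0, ω_s=1
Stage 1: 25(1−ω_c) = −51(0−ω_c)  ⇒  76ω_c = 25  ⇒  ω_c = 25/76
  ⇒ ω_c¹/ω_s¹ = 25/76
Stage 2: N_ring = 28 + 2·15 = 58
Stage 2: 28(ω_s−ω_c) = −58(ω_r−ω_c),  ω_c=0, ω_r=1
Stage 2: ω_s = 0 − (58/28)(1−0) = -29/14
  ⇒ ω_s²/ω_r² = -29/14
Coupling ω_r² = ω_c¹ ⇒ overall = 25/76 × -29/14 = -725/1064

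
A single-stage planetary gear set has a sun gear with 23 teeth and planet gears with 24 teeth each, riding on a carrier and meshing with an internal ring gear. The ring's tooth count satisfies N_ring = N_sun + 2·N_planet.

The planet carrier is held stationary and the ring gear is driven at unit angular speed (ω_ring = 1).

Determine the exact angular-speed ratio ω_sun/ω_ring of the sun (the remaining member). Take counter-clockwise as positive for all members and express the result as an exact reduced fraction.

N_ring = 23 + 2·24 = 71
23(ω_s−ω_c) = −71(ω_r−ω_c),  ω_c=0, ω_r=1
ω_s = 0 − (71/23)(1−0) = -71/23
ω_s/ω_r = -71/23

-71/23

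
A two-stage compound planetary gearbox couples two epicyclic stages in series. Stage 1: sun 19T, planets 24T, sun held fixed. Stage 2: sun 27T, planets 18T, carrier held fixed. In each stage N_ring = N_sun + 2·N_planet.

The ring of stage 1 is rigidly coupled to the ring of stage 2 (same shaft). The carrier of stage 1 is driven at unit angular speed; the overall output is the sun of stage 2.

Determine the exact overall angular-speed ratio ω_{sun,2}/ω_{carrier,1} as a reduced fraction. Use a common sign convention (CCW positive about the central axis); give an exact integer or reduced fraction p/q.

Stage 1: N_ring = 19 + 2·24 = 67
Stage 1: 19(ω_s−ω_c) = −67(ω_r−ω_c),  ω_s=0, ω_c=1
Stage 1: ω_r = 1 − (19/67)(0−1) = 86/67
  ⇒ ω_r¹/ω_c¹ = 86/67
Stage 2: N_ring = 27 + 2·18 = 63
Stage 2: 27(ω_s−ω_c) = −63(ω_r−ω_c),  ω_c=0, ω_r=1
Stage 2: ω_s = 0 − (63/27)(1−0) = -7/3
  ⇒ ω_s²/ω_r² = -7/3
Coupling ω_r² = ω_r¹ ⇒ overall = 86/67 × -7/3 = -602/201

-602/201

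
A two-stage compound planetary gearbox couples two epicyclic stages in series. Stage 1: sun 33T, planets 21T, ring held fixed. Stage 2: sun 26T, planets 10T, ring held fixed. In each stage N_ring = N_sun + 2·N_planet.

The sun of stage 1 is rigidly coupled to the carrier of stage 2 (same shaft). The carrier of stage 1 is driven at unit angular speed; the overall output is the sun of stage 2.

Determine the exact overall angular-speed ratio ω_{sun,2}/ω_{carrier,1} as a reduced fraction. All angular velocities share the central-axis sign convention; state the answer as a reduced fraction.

1296/143

Stage 1: N_ring = 33 + 2·21 = 75
Stage 1: 33(ω_s−ω_c) = −75(ω_r−ω_c),  ω_r=0, ω_c=1
Stage 1: ω_s = 1 − (75/33)(0−1) = 36/11
  ⇒ ω_s¹/ω_c¹ = 36/11
Stage 2: N_ring = 26 + 2·10 = 46
Stage 2: 26(ω_s−ω_c) = −46(ω_r−ω_c),  ω_r=0, ω_c=1
Stage 2: ω_s = 1 − (46/26)(0−1) = 36/13
  ⇒ ω_s²/ω_c² = 36/13
Coupling ω_c² = ω_s¹ ⇒ overall = 36/11 × 36/13 = 1296/143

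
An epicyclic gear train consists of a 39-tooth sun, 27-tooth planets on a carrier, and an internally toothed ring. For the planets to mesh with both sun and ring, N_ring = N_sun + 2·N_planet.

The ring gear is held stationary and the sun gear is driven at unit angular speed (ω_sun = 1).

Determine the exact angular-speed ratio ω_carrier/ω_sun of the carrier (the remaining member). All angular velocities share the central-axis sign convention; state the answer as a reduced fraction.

N_ring = 39 + 2·27 = 93
39(ω_s−ω_c) = −93(ω_r−ω_c),  ω_r=0, ω_s=1
39(1−ω_c) = −93(0−ω_c)  ⇒  132ω_c = 39  ⇒  ω_c = 13/44
ω_c/ω_s = 13/44

13/44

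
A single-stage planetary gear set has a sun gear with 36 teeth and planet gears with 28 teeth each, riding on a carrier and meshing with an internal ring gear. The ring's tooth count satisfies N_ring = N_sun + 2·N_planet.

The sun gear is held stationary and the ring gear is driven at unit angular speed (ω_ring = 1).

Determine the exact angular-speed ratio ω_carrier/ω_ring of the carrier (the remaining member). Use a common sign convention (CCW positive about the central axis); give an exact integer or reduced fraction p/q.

N_ring = 36 + 2·28 = 92
36(ω_s−ω_c) = −92(ω_r−ω_c),  ω_s=0, ω_r=1
36(0−ω_c) = −92(1−ω_c)  ⇒  128ω_c = 92  ⇒  ω_c = 23/32
ω_c/ω_r = 23/32

23/32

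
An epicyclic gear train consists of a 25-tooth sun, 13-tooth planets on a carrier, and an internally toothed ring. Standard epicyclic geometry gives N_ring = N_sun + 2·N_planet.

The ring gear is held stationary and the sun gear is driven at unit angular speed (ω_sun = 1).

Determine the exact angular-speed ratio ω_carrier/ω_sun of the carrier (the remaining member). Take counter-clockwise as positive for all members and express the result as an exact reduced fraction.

25/76

N_ring = 25 + 2·13 = 51
25(ω_s−ω_c) = −51(ω_r−ω_c),  ω_r=0, ω_s=1
25(1−ω_c) = −51(0−ω_c)  ⇒  76ω_c = 25  ⇒  ω_c = 25/76
ω_c/ω_s = 25/76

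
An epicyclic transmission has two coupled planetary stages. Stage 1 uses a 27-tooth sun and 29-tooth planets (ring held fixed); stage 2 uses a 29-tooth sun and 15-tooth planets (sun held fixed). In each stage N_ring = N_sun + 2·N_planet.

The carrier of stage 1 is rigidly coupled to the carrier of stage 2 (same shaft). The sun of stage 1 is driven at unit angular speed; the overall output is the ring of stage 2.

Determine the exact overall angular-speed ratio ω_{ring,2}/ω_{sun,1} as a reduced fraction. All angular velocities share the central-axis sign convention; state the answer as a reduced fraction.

297/826

Stage 1: N_ring = 27 + 2·29 = 85
Stage 1: 27(ω_s−ω_c) = −85(ω_r−ω_c),  ω_r=0, ω_s=1
Stage 1: 27(1−ω_c) = −85(0−ω_c)  ⇒  112ω_c = 27  ⇒  ω_c = 27/112
  ⇒ ω_c¹/ω_s¹ = 27/112
Stage 2: N_ring = 29 + 2·15 = 59
Stage 2: 29(ω_s−ω_c) = −59(ω_r−ω_c),  ω_s=0, ω_c=1
Stage 2: ω_r = 1 − (29/59)(0−1) = 88/59
  ⇒ ω_r²/ω_c² = 88/59
Coupling ω_c² = ω_c¹ ⇒ overall = 27/112 × 88/59 = 297/826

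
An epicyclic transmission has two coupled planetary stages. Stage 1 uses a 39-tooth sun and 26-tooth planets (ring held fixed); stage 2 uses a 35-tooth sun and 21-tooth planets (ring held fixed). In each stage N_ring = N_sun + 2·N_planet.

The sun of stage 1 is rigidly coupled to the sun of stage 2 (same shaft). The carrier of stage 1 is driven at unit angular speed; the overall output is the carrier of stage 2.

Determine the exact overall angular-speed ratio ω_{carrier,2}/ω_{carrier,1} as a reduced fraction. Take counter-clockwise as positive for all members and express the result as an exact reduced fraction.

25/24

Stage 1: N_ring = 39 + 2·26 = 91
Stage 1: 39(ω_s−ω_c) = −91(ω_r−ω_c),  ω_r=0, ω_c=1
Stage 1: ω_s = 1 − (91/39)(0−1) = 10/3
  ⇒ ω_s¹/ω_c¹ = 10/3
Stage 2: N_ring = 35 + 2·21 = 77
Stage 2: 35(ω_s−ω_c) = −77(ω_r−ω_c),  ω_r=0, ω_s=1
Stage 2: 35(1−ω_c) = −77(0−ω_c)  ⇒  112ω_c = 35  ⇒  ω_c = 5/16
  ⇒ ω_c²/ω_s² = 5/16
Coupling ω_s² = ω_s¹ ⇒ overall = 10/3 × 5/16 = 25/24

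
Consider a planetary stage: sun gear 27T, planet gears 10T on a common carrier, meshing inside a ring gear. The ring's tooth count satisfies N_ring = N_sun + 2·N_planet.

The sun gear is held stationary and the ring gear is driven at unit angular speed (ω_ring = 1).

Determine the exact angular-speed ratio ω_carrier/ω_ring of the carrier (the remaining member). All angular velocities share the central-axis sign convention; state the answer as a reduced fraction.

47/74

N_ring = 27 + 2·10 = 47
27(ω_s−ω_c) = −47(ω_r−ω_c),  ω_s=0, ω_r=1
27(0−ω_c) = −47(1−ω_c)  ⇒  74ω_c = 47  ⇒  ω_c = 47/74
ω_c/ω_r = 47/74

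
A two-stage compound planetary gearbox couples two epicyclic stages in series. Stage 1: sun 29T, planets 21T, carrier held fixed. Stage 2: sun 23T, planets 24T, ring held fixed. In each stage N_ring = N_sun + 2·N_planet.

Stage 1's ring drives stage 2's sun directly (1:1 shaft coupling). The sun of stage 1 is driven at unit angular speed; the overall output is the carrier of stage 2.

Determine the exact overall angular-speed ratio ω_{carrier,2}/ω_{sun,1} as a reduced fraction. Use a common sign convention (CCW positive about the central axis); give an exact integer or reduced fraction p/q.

Stage 1: N_ring = 29 + 2·21 = 71
Stage 1: 29(ω_s−ω_c) = −71(ω_r−ω_c),  ω_c=0, ω_s=1
Stage 1: ω_r = 0 − (29/71)(1−0) = -29/71
  ⇒ ω_r¹/ω_s¹ = -29/71
Stage 2: N_ring = 23 + 2·24 = 71
Stage 2: 23(ω_s−ω_c) = −71(ω_r−ω_c),  ω_r=0, ω_s=1
Stage 2: 23(1−ω_c) = −71(0−ω_c)  ⇒  94ω_c = 23  ⇒  ω_c = 23/94
  ⇒ ω_c²/ω_s² = 23/94
Coupling ω_s² = ω_r¹ ⇒ overall = -29/71 × 23/94 = -667/6674

-667/6674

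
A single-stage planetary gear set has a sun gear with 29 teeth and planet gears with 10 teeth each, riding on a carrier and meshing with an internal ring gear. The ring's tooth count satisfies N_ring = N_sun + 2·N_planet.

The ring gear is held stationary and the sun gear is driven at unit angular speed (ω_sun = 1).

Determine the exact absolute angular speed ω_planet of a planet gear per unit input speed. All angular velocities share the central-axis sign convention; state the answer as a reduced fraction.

N_ring = 29 + 2·10 = 49
29(ω_s−ω_c) = −49(ω_r−ω_c),  ω_r=0, ω_s=1
29(1−ω_c) = −49(0−ω_c)  ⇒  78ω_c = 29  ⇒  ω_c = 29/78
sun–planet: 29·(1−29/78) = −10·(ω_p−ω_c)  ⇒  ω_p−ω_c = −(29/10)·(49/78) = -1421/780
ω_p = 29/78 − 1421/780 = -29/20

-29/20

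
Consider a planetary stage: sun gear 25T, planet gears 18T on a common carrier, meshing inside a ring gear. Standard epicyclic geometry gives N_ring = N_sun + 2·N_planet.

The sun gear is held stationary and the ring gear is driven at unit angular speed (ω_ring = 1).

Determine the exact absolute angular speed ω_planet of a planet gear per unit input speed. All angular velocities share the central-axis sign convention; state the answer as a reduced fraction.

N_ring = 25 + 2·18 = 61
25(ω_s−ω_c) = −61(ω_r−ω_c),  ω_s=0, ω_r=1
25(0−ω_c) = −61(1−ω_c)  ⇒  86ω_c = 61  ⇒  ω_c = 61/86
sun–planet: 25·(0−61/86) = −18·(ω_p−ω_c)  ⇒  ω_p−ω_c = −(25/18)·(-61/86) = 1525/1548
ω_p = 61/86 + 1525/1548 = 61/36

61/36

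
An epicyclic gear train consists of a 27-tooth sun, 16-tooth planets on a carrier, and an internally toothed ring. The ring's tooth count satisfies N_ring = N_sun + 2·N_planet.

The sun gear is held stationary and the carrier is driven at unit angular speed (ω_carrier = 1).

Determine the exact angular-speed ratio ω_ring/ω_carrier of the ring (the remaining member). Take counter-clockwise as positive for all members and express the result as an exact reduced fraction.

N_ring = 27 + 2·16 = 59
27(ω_s−ω_c) = −59(ω_r−ω_c),  ω_s=0, ω_c=1
ω_r = 1 − (27/59)(0−1) = 86/59
ω_r/ω_c = 86/59

86/59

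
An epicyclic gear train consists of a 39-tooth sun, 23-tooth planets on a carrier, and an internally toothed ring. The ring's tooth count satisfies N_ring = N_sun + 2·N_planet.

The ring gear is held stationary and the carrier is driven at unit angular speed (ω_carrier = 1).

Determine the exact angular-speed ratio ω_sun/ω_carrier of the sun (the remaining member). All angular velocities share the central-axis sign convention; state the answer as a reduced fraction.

124/39

N_ring = 39 + 2·23 = 85
39(ω_s−ω_c) = −85(ω_r−ω_c),  ω_r=0, ω_c=1
ω_s = 1 − (85/39)(0−1) = 124/39
ω_s/ω_c = 124/39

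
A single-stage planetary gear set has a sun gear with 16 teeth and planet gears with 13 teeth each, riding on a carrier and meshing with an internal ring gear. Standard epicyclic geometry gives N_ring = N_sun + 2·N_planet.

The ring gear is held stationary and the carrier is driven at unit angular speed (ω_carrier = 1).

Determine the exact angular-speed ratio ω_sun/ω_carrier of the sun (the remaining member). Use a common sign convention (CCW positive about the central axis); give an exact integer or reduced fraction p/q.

29/8

N_ring = 16 + 2·13 = 42
16(ω_s−ω_c) = −42(ω_r−ω_c),  ω_r=0, ω_c=1
ω_s = 1 − (42/16)(0−1) = 29/8
ω_s/ω_c = 29/8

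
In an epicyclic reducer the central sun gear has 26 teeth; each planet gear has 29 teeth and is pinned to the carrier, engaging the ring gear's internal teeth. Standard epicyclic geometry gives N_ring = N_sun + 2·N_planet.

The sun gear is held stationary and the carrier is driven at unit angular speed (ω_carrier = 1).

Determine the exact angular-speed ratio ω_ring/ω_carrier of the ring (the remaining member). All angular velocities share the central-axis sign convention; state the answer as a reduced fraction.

55/42

N_ring = 26 + 2·29 = 84
26(ω_s−ω_c) = −84(ω_r−ω_c),  ω_s=0, ω_c=1
ω_r = 1 − (26/84)(0−1) = 55/42
ω_r/ω_c = 55/42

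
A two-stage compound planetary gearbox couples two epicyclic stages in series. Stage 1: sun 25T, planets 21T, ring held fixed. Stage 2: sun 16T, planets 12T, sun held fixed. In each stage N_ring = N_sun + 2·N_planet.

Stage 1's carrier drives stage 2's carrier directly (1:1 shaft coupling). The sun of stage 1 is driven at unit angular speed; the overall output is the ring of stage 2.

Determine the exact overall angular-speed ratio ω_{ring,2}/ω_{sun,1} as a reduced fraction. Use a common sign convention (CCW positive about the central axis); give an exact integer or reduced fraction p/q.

Stage 1: N_ring = 25 + 2·21 = 67
Stage 1: 25(ω_s−ω_c) = −67(ω_r−ω_c),  ω_r=0, ω_s=1
Stage 1: 25(1−ω_c) = −67(0−ω_c)  ⇒  92ω_c = 25  ⇒  ω_c = 25/92
  ⇒ ω_c¹/ω_s¹ = 25/92
Stage 2: N_ring = 16 + 2·12 = 40
Stage 2: 16(ω_s−ω_c) = −40(ω_r−ω_c),  ω_s=0, ω_c=1
Stage 2: ω_r = 1 − (16/40)(0−1) = 7/5
  ⇒ ω_r²/ω_c² = 7/5
Coupling ω_c² = ω_c¹ ⇒ overall = 25/92 × 7/5 = 35/92

35/92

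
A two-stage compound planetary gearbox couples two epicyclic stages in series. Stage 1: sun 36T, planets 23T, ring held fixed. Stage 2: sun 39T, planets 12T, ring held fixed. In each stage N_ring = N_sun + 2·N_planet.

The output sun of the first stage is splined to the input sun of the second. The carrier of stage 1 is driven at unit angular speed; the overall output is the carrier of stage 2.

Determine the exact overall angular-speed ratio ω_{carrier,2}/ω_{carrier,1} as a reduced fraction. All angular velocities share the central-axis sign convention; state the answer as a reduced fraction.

Stage 1: N_ring = 36 + 2·23 = 82
Stage 1: 36(ω_s−ω_c) = −82(ω_r−ω_c),  ω_r=0, ω_c=1
Stage 1: ω_s = 1 − (82/36)(0−1) = 59/18
  ⇒ ω_s¹/ω_c¹ = 59/18
Stage 2: N_ring = 39 + 2·12 = 63
Stage 2: 39(ω_s−ω_c) = −63(ω_r−ω_c),  ω_r=0, ω_s=1
Stage 2: 39(1−ω_c) = −63(0−ω_c)  ⇒  102ω_c = 39  ⇒  ω_c = 13/34
  ⇒ ω_c²/ω_s² = 13/34
Coupling ω_s² = ω_s¹ ⇒ overall = 59/18 × 13/34 = 767/612

767/612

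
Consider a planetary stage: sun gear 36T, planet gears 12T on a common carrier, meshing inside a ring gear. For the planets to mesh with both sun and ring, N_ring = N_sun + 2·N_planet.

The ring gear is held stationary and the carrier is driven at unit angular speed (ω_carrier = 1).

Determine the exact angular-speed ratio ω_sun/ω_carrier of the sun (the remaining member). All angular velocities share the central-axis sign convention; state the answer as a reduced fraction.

N_ring = 36 + 2·12 = 60
36(ω_s−ω_c) = −60(ω_r−ω_c),  ω_r=0, ω_c=1
ω_s = 1 − (60/36)(0−1) = 8/3
ω_s/ω_c = 8/3

8/3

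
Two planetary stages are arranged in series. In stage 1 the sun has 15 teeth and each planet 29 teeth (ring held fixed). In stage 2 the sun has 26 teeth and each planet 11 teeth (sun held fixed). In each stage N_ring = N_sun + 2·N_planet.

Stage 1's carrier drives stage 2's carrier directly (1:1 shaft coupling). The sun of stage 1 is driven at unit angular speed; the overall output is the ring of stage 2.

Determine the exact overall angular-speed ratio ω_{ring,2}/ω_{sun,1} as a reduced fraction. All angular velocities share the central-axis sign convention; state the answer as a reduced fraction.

185/704

Stage 1: N_ring = 15 + 2·29 = 73
Stage 1: 15(ω_s−ω_c) = −73(ω_r−ω_c),  ω_r=0, ω_s=1
Stage 1: 15(1−ω_c) = −73(0−ω_c)  ⇒  88ω_c = 15  ⇒  ω_c = 15/88
  ⇒ ω_c¹/ω_s¹ = 15/88
Stage 2: N_ring = 26 + 2·11 = 48
Stage 2: 26(ω_s−ω_c) = −48(ω_r−ω_c),  ω_s=0, ω_c=1
Stage 2: ω_r = 1 − (26/48)(0−1) = 37/24
  ⇒ ω_r²/ω_c² = 37/24
Coupling ω_c² = ω_c¹ ⇒ overall = 15/88 × 37/24 = 185/704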